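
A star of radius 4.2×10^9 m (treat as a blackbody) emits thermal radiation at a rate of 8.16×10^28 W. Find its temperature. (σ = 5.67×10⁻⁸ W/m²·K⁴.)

T ≈ 8980 K

A = 4πr² = 4π × (4.2×10^9)² = 2.22×10^20 m².
From P = σAT⁴, T = (P / σA)^(1/4) = (8.16×10^28 / (5.67×10⁻⁸ × 2.22×10^20))^(1/4).
T = (6.49×10^15)^(1/4) = 8980 K.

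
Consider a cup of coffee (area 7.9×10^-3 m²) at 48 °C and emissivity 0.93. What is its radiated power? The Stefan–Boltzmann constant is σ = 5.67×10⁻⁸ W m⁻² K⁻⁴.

48 °C = 321 K.
Stefan–Boltzmann: P = εσAT⁴ = 0.93 × 5.67×10⁻⁸ × 7.90×10^-3 × (321)⁴ = 0.93 × 5.67×10⁻⁸ × 7.90×10^-3 × 1.06×10^10.
P = 4.42 W.

P ≈ 4.42 W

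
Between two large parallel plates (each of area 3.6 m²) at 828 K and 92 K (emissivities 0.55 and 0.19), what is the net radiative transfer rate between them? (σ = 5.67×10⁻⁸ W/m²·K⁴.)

For two large parallel gray plates, q = σ(T₁⁴ − T₂⁴) / (1/ε₁ + 1/ε₂ − 1).
1/ε₁ + 1/ε₂ − 1 = 1/0.55 + 1/0.19 − 1 = 6.081.
T₁⁴ − T₂⁴ = 4.70×10^11 − 7.16×10^7 = 4.70×10^11 K⁴.
q = 5.67×10⁻⁸ × 4.70×10^11 / 6.081 = 4380 W/m².
Q = q·A = 4380 × 3.6 = 15800 W.

Q ≈ 15800 W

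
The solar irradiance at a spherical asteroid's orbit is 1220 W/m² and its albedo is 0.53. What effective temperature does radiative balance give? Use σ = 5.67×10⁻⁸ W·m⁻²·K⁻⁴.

Power absorbed = (1−a)S·πR²; power emitted = 4πR²σT⁴. Equating and cancelling πR²:
T = ((1−a)S / 4σ)^(1/4) = (573 / (4 × 5.67×10⁻⁸))^(1/4) = (2.53×10^9)^(1/4).
T = 224 K.

T ≈ 224 K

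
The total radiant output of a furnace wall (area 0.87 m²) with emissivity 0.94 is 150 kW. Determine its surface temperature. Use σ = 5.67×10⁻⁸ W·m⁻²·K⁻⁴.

From P = εσAT⁴, T = (P / εσA)^(1/4) = (1.50×10^5 / (0.94 × 5.67×10⁻⁸ × 0.870))^(1/4).
T = (3.23×10^12)^(1/4) = 1340 K.

T ≈ 1340 K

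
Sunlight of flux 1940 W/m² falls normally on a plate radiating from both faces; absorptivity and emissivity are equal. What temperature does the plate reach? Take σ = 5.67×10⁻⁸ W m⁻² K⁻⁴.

Absorbed flux αS = emitted flux 2εσT⁴ per unit area; with α = ε this gives T = (S/2σ)^(1/4).
T = (1940 / (2 × 5.67×10⁻⁸))^(1/4) = (1.71×10^10)^(1/4).
T = 362 K.

T ≈ 362 K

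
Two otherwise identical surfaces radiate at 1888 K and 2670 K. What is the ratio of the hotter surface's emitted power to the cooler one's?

P ∝ T⁴, so the ratio is (2670/1888)⁴ = (1.414)⁴ = 4.00.

ratio ≈ 4.00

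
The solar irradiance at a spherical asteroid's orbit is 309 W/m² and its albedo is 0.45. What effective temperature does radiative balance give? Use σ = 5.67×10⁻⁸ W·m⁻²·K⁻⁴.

Power absorbed = (1−a)S·πR²; power emitted = 4πR²σT⁴. Equating and cancelling πR²:
T = ((1−a)S / 4σ)^(1/4) = (170 / (4 × 5.67×10⁻⁸))^(1/4) = (7.49×10^8)^(1/4).
T = 165 K.

T ≈ 165 K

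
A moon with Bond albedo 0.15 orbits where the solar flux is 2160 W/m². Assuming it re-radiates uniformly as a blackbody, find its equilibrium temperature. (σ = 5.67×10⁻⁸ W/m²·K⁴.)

Power absorbed = (1−a)S·πR²; power emitted = 4πR²σT⁴. Equating and cancelling πR²:
T = ((1−a)S / 4σ)^(1/4) = (1840 / (4 × 5.67×10⁻⁸))^(1/4) = (8.10×10^9)^(1/4).
T = 300 K.

T ≈ 300 K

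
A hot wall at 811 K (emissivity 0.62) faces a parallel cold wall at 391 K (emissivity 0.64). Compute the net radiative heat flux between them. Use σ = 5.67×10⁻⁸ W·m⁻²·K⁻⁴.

q ≈ 10700 W/m²

For two large parallel gray plates, q = σ(T₁⁴ − T₂⁴) / (1/ε₁ + 1/ε₂ − 1).
1/ε₁ + 1/ε₂ − 1 = 1/0.62 + 1/0.64 − 1 = 2.175.
T₁⁴ − T₂⁴ = 4.33×10^11 − 2.34×10^10 = 4.09×10^11 K⁴.
q = 5.67×10⁻⁸ × 4.09×10^11 / 2.175 = 10700 W/m².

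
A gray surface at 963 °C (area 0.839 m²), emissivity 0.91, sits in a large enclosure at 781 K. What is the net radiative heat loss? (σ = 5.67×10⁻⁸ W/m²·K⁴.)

Convert: 963 °C = 1236 K.
Q = εσA(T⁴ − T_s⁴). T⁴ − T_s⁴ = (1236)⁴ − (781)⁴ = 2.33×10^12 − 3.72×10^11 = 1.96×10^12 K⁴.
Q = 0.91 × 5.67×10⁻⁸ × 0.839 × 1.96×10^12 = 84900 W.

Q ≈ 84900 W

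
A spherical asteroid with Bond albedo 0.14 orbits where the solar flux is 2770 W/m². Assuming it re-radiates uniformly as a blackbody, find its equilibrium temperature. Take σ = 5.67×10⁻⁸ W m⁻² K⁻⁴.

T ≈ 320 K

Power absorbed = (1−a)S·πR²; power emitted = 4πR²σT⁴. Equating and cancelling πR²:
T = ((1−a)S / 4σ)^(1/4) = (2380 / (4 × 5.67×10⁻⁸))^(1/4) = (1.05×10^10)^(1/4).
T = 320 K.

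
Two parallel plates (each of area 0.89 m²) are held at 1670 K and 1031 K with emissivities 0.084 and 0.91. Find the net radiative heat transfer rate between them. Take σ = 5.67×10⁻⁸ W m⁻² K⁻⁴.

Q ≈ 27900 W

For two large parallel gray plates, q = σ(T₁⁴ − T₂⁴) / (1/ε₁ + 1/ε₂ − 1).
1/ε₁ + 1/ε₂ − 1 = 1/0.084 + 1/0.91 − 1 = 12.00.
T₁⁴ − T₂⁴ = 7.78×10^12 − 1.13×10^12 = 6.65×10^12 K⁴.
q = 5.67×10⁻⁸ × 6.65×10^12 / 12.00 = 31400 W/m².
Q = q·A = 31400 × 0.89 = 27900 W.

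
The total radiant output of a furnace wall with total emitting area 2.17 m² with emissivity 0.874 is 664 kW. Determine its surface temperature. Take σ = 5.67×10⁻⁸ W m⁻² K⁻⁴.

T ≈ 1580 K

From P = εσAT⁴, T = (P / εσA)^(1/4) = (6.64×10^5 / (0.874 × 5.67×10⁻⁸ × 2.17))^(1/4).
T = (6.17×10^12)^(1/4) = 1580 K.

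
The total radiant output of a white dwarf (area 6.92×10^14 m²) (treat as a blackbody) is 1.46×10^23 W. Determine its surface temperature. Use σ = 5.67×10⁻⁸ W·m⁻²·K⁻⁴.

T ≈ 7810 K

From P = σAT⁴, T = (P / σA)^(1/4) = (1.46×10^23 / (5.67×10⁻⁸ × 6.92×10^14))^(1/4).
T = (3.72×10^15)^(1/4) = 7810 K.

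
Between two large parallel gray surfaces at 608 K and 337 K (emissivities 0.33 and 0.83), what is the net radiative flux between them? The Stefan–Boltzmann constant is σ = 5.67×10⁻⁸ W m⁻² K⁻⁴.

q ≈ 2170 W/m²

For two large parallel gray plates, q = σ(T₁⁴ − T₂⁴) / (1/ε₁ + 1/ε₂ − 1).
1/ε₁ + 1/ε₂ − 1 = 1/0.33 + 1/0.83 − 1 = 3.235.
T₁⁴ − T₂⁴ = 1.37×10^11 − 1.29×10^10 = 1.24×10^11 K⁴.
q = 5.67×10⁻⁸ × 1.24×10^11 / 3.235 = 2170 W/m².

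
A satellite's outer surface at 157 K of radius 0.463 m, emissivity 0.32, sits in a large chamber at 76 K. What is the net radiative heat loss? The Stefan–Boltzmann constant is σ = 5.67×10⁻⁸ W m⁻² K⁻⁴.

A = 4πr² = 4π × (0.463)² = 2.69 m².
Q = εσA(T⁴ − T_s⁴). T⁴ − T_s⁴ = (157)⁴ − (76)⁴ = 6.08×10^8 − 3.34×10^7 = 5.74×10^8 K⁴.
Q = 0.32 × 5.67×10⁻⁸ × 2.69 × 5.74×10^8 = 28.1 W.

Q ≈ 28.1 W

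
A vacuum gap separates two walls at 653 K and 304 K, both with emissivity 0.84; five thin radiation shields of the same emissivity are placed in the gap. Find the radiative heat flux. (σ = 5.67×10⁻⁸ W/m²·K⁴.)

Each of the 6 gaps contributes resistance (2/ε − 1) = 2/0.84 − 1 = 1.381; total = 8.286.
q = σ(T₁⁴ − T₂⁴) / 8.286 = 5.67×10⁻⁸ × 1.73×10^11 / 8.286 = 1190 W/m².

q ≈ 1190 W/m²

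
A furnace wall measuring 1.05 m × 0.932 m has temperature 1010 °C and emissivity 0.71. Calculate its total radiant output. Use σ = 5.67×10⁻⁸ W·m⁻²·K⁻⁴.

A = 1.05 × 0.932 = 0.979 m².
1010 °C = 1283 K.
Stefan–Boltzmann: P = εσAT⁴ = 0.71 × 5.67×10⁻⁸ × 0.979 × (1283)⁴ = 0.71 × 5.67×10⁻⁸ × 0.979 × 2.71×10^12.
P = 1.07×10^5 W.

P ≈ 1.07×10^5 W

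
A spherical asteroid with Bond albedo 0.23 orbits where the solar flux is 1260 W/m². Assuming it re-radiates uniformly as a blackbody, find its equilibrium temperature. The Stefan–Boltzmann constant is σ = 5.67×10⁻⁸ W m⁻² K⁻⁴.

Power absorbed = (1−a)S·πR²; power emitted = 4πR²σT⁴. Equating and cancelling πR²:
T = ((1−a)S / 4σ)^(1/4) = (970 / (4 × 5.67×10⁻⁸))^(1/4) = (4.28×10^9)^(1/4).
T = 256 K.

T ≈ 256 K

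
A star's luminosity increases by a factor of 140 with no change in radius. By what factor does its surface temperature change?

factor ≈ 3.44

P ∝ T⁴ ⇒ T ∝ P^(1/4), so T scales by (140)^(1/4) = 3.44.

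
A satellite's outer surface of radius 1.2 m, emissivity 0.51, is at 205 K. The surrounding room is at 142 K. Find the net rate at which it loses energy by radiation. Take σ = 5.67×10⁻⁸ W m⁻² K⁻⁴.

A = 4πr² = 4π × (1.2)² = 18.1 m².
Q = εσA(T⁴ − T_s⁴). T⁴ − T_s⁴ = (205)⁴ − (142)⁴ = 1.77×10^9 − 4.07×10^8 = 1.36×10^9 K⁴.
Q = 0.51 × 5.67×10⁻⁸ × 18.1 × 1.36×10^9 = 711 W.

Q ≈ 711 W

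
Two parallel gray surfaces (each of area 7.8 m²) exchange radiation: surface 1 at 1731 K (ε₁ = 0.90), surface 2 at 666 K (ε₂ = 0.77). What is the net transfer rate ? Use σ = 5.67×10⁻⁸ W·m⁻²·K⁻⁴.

For two large parallel gray plates, q = σ(T₁⁴ − T₂⁴) / (1/ε₁ + 1/ε₂ − 1).
1/ε₁ + 1/ε₂ − 1 = 1/0.90 + 1/0.77 − 1 = 1.410.
T₁⁴ − T₂⁴ = 8.98×10^12 − 1.97×10^11 = 8.78×10^12 K⁴.
q = 5.67×10⁻⁸ × 8.78×10^12 / 1.410 = 3.53×10^5 W/m².
Q = q·A = 3.53×10^5 × 7.8 = 2.75×10^6 W.

Q ≈ 2.75×10^6 W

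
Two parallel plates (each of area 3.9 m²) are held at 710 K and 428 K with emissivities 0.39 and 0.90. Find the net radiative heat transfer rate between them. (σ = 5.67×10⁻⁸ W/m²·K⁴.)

Q ≈ 18200 W

For two large parallel gray plates, q = σ(T₁⁴ − T₂⁴) / (1/ε₁ + 1/ε₂ − 1).
1/ε₁ + 1/ε₂ − 1 = 1/0.39 + 1/0.90 − 1 = 2.675.
T₁⁴ − T₂⁴ = 2.54×10^11 − 3.36×10^10 = 2.21×10^11 K⁴.
q = 5.67×10⁻⁸ × 2.21×10^11 / 2.675 = 4670 W/m².
Q = q·A = 4670 × 3.9 = 18200 W.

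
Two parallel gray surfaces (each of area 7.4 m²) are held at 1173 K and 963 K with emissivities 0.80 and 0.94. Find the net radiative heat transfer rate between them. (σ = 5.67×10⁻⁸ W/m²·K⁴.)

Q ≈ 3.30×10^5 W

For two large parallel gray plates, q = σ(T₁⁴ − T₂⁴) / (1/ε₁ + 1/ε₂ − 1).
1/ε₁ + 1/ε₂ − 1 = 1/0.80 + 1/0.94 − 1 = 1.314.
T₁⁴ − T₂⁴ = 1.89×10^12 − 8.60×10^11 = 1.03×10^12 K⁴.
q = 5.67×10⁻⁸ × 1.03×10^12 / 1.314 = 44600 W/m².
Q = q·A = 44600 × 7.4 = 3.30×10^5 W.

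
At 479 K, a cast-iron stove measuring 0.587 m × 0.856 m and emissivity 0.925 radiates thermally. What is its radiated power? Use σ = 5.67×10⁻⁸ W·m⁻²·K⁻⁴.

P ≈ 1390 W

A = 0.587 × 0.856 = 0.502 m².
P = εσAT⁴ = 0.925 × 5.67×10⁻⁸ × 0.502 × (479)⁴ = 0.925 × 5.67×10⁻⁸ × 0.502 × 5.26×10^10.
P = 1390 W.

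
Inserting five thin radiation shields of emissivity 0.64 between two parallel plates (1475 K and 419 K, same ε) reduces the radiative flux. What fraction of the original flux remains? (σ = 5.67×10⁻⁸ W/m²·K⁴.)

With N identical shields there are N+1 = 6 gaps in series, each with the same radiative resistance, so the flux falls to 1/(N+1) of its unshielded value.

ratio ≈ 0.167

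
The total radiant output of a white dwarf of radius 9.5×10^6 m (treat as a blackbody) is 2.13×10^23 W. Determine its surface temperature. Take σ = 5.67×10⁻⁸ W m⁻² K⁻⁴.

T ≈ 7590 K

A = 4πr² = 4π × (9.5×10^6)² = 1.13×10^15 m².
From P = σAT⁴, T = (P / σA)^(1/4) = (2.13×10^23 / (5.67×10⁻⁸ × 1.13×10^15))^(1/4).
T = (3.31×10^15)^(1/4) = 7590 K.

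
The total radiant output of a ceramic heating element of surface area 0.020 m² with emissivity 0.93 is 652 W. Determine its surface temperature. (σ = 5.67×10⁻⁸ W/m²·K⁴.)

T ≈ 887 K

From P = εσAT⁴, T = (P / εσA)^(1/4) = (652 / (0.93 × 5.67×10⁻⁸ × 0.0200))^(1/4).
T = (6.18×10^11)^(1/4) = 887 K.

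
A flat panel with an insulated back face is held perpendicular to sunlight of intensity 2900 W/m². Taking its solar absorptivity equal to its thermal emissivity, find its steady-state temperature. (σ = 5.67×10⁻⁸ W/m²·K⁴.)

T ≈ 476 K

Absorbed flux αS = emitted flux εσT⁴ (one radiating face); with α = ε, T = (S/σ)^(1/4).
T = (2900 / 5.67×10⁻⁸)^(1/4) = (5.11×10^10)^(1/4).
T = 476 K.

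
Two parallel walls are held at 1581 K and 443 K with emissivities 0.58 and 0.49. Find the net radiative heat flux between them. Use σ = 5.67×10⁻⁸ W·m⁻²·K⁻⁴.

For two large parallel gray plates, q = σ(T₁⁴ − T₂⁴) / (1/ε₁ + 1/ε₂ − 1).
1/ε₁ + 1/ε₂ − 1 = 1/0.58 + 1/0.49 − 1 = 2.765.
T₁⁴ − T₂⁴ = 6.25×10^12 − 3.85×10^10 = 6.21×10^12 K⁴.
q = 5.67×10⁻⁸ × 6.21×10^12 / 2.765 = 1.27×10^5 W/m².

q ≈ 1.27×10^5 W/m²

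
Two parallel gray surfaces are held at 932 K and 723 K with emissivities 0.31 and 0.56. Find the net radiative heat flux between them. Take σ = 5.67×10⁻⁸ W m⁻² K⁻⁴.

For two large parallel gray plates, q = σ(T₁⁴ − T₂⁴) / (1/ε₁ + 1/ε₂ − 1).
1/ε₁ + 1/ε₂ − 1 = 1/0.31 + 1/0.56 − 1 = 4.012.
T₁⁴ − T₂⁴ = 7.55×10^11 − 2.73×10^11 = 4.81×10^11 K⁴.
q = 5.67×10⁻⁸ × 4.81×10^11 / 4.012 = 6800 W/m².

q ≈ 6800 W/m²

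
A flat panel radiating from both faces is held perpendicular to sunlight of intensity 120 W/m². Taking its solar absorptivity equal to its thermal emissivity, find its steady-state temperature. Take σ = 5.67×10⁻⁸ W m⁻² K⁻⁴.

T ≈ 180 K

Absorbed flux αS = emitted flux 2εσT⁴ per unit area; with α = ε this gives T = (S/2σ)^(1/4).
T = (120 / (2 × 5.67×10⁻⁸))^(1/4) = (1.06×10^9)^(1/4).
T = 180 K.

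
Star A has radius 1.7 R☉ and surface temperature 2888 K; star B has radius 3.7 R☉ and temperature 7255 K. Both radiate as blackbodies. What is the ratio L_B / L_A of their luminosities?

L_B/L_A ≈ 189

L = 4πR²σT⁴ ∝ R²T⁴, so L_B/L_A = (3.7/1.7)² × (7255/2888)⁴ = 4.74 × 39.8 = 189.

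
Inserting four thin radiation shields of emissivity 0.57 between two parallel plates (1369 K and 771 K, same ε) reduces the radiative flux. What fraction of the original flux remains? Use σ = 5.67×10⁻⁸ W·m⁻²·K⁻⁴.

With N identical shields there are N+1 = 5 gaps in series, each with the same radiative resistance, so the flux falls to 1/(N+1) of its unshielded value.

ratio ≈ 0.200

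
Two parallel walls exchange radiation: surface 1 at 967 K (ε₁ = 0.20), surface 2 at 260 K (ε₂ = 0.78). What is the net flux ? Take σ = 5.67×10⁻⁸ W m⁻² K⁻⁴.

For two large parallel gray plates, q = σ(T₁⁴ − T₂⁴) / (1/ε₁ + 1/ε₂ − 1).
1/ε₁ + 1/ε₂ − 1 = 1/0.20 + 1/0.78 − 1 = 5.282.
T₁⁴ − T₂⁴ = 8.74×10^11 − 4.57×10^9 = 8.70×10^11 K⁴.
q = 5.67×10⁻⁸ × 8.70×10^11 / 5.282 = 9340 W/m².

q ≈ 9340 W/m²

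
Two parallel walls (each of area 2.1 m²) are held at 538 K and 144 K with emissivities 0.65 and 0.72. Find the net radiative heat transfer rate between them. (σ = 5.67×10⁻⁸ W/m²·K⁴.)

For two large parallel gray plates, q = σ(T₁⁴ − T₂⁴) / (1/ε₁ + 1/ε₂ − 1).
1/ε₁ + 1/ε₂ − 1 = 1/0.65 + 1/0.72 − 1 = 1.927.
T₁⁴ − T₂⁴ = 8.38×10^10 − 4.30×10^8 = 8.33×10^10 K⁴.
q = 5.67×10⁻⁸ × 8.33×10^10 / 1.927 = 2450 W/m².
Q = q·A = 2450 × 2.1 = 5150 W.

Q ≈ 5150 W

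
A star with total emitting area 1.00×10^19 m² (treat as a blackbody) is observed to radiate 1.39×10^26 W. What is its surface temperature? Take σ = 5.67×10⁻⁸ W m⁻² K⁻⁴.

T ≈ 3960 K

From P = σAT⁴, T = (P / σA)^(1/4) = (1.39×10^26 / (5.67×10⁻⁸ × 1.00×10^19))^(1/4).
T = (2.45×10^14)^(1/4) = 3960 K.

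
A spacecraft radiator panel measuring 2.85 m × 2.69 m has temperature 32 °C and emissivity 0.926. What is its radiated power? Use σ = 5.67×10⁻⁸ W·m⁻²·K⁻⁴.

P ≈ 3480 W

A = 2.85 × 2.69 = 7.67 m².
32 °C = 305 K.
P = εσAT⁴ = 0.926 × 5.67×10⁻⁸ × 7.67 × (305)⁴ = 0.926 × 5.67×10⁻⁸ × 7.67 × 8.65×10^9.
P = 3480 W.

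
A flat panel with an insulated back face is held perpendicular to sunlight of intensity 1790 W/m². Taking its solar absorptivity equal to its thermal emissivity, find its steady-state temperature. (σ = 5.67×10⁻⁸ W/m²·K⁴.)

T ≈ 422 K

Absorbed flux αS = emitted flux εσT⁴ (one radiating face); with α = ε, T = (S/σ)^(1/4).
T = (1790 / 5.67×10⁻⁸)^(1/4) = (3.16×10^10)^(1/4).
T = 422 K.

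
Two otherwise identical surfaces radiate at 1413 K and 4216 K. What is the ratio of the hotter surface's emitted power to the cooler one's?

ratio ≈ 79.3

P ∝ T⁴, so the ratio is (4216/1413)⁴ = (2.984)⁴ = 79.3.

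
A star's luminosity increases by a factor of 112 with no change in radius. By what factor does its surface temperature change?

factor ≈ 3.25

P ∝ T⁴ ⇒ T ∝ P^(1/4), so T scales by (112)^(1/4) = 3.25.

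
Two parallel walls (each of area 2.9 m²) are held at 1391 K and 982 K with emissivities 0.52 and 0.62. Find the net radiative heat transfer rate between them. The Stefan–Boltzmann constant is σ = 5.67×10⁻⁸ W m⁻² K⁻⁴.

For two large parallel gray plates, q = σ(T₁⁴ − T₂⁴) / (1/ε₁ + 1/ε₂ − 1).
1/ε₁ + 1/ε₂ − 1 = 1/0.52 + 1/0.62 − 1 = 2.536.
T₁⁴ − T₂⁴ = 3.74×10^12 − 9.30×10^11 = 2.81×10^12 K⁴.
q = 5.67×10⁻⁸ × 2.81×10^12 / 2.536 = 62900 W/m².
Q = q·A = 62900 × 2.9 = 1.82×10^5 W.

Q ≈ 1.82×10^5 W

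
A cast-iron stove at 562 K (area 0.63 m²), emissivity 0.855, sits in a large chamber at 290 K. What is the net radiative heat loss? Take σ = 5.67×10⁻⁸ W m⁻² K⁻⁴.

Q ≈ 2830 W

Q = εσA(T⁴ − T_s⁴). T⁴ − T_s⁴ = (562)⁴ − (290)⁴ = 9.98×10^10 − 7.07×10^9 = 9.27×10^10 K⁴.
Q = 0.855 × 5.67×10⁻⁸ × 0.630 × 9.27×10^10 = 2830 W.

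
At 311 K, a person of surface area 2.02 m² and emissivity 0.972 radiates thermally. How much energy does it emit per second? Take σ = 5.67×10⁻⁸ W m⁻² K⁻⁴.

P ≈ 1040 W

P = εσAT⁴ = 0.972 × 5.67×10⁻⁸ × 2.02 × (311)⁴ = 0.972 × 5.67×10⁻⁸ × 2.02 × 9.35×10^9.
P = 1040 W.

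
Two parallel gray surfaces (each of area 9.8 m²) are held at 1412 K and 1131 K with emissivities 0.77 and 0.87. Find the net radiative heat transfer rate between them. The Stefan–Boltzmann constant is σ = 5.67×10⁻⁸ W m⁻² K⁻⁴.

For two large parallel gray plates, q = σ(T₁⁴ − T₂⁴) / (1/ε₁ + 1/ε₂ − 1).
1/ε₁ + 1/ε₂ − 1 = 1/0.77 + 1/0.87 − 1 = 1.448.
T₁⁴ − T₂⁴ = 3.98×10^12 − 1.64×10^12 = 2.34×10^12 K⁴.
q = 5.67×10⁻⁸ × 2.34×10^12 / 1.448 = 91600 W/m².
Q = q·A = 91600 × 9.8 = 8.97×10^5 W.

Q ≈ 8.97×10^5 W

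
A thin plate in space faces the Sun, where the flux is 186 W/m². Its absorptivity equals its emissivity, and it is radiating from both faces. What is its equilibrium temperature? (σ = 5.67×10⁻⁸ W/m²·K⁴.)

Absorbed flux αS = emitted flux 2εσT⁴ per unit area; with α = ε this gives T = (S/2σ)^(1/4).
T = (186 / (2 × 5.67×10⁻⁸))^(1/4) = (1.64×10^9)^(1/4).
T = 201 K.

T ≈ 201 K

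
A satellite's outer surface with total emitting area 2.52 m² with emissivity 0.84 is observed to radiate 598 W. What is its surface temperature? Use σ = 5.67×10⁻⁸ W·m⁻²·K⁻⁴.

T ≈ 266 K

From P = εσAT⁴, T = (P / εσA)^(1/4) = (598 / (0.84 × 5.67×10⁻⁸ × 2.52))^(1/4).
T = (4.98×10^9)^(1/4) = 266 K.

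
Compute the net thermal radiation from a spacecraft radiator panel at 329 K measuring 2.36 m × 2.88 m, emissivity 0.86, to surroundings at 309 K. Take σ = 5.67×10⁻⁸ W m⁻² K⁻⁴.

Q ≈ 862 W

A = 2.36 × 2.88 = 6.80 m².
Q = εσA(T⁴ − T_s⁴). T⁴ − T_s⁴ = (329)⁴ − (309)⁴ = 1.17×10^10 − 9.12×10^9 = 2.60×10^9 K⁴.
Q = 0.86 × 5.67×10⁻⁸ × 6.80 × 2.60×10^9 = 862 W.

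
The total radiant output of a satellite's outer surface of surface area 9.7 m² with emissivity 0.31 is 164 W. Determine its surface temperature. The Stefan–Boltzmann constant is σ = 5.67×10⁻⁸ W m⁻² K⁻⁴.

T ≈ 176 K

From P = εσAT⁴, T = (P / εσA)^(1/4) = (164 / (0.31 × 5.67×10⁻⁸ × 9.70))^(1/4).
T = (9.62×10^8)^(1/4) = 176 K.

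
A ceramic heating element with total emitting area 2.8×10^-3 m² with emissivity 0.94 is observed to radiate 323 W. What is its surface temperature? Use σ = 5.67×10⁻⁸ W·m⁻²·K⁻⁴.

From P = εσAT⁴, T = (P / εσA)^(1/4) = (323 / (0.94 × 5.67×10⁻⁸ × 2.80×10^-3))^(1/4).
T = (2.16×10^12)^(1/4) = 1210 K.

T ≈ 1210 K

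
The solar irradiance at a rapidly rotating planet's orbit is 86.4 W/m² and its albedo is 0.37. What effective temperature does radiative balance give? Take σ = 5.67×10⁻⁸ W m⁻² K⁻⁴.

Power absorbed = (1−a)S·πR²; power emitted = 4πR²σT⁴. Equating and cancelling πR²:
T = ((1−a)S / 4σ)^(1/4) = (54.4 / (4 × 5.67×10⁻⁸))^(1/4) = (2.40×10^8)^(1/4).
T = 124 K.

T ≈ 124 K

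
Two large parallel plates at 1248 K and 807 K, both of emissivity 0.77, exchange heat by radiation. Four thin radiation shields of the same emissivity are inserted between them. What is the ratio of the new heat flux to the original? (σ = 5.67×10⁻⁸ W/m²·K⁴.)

ratio ≈ 0.200

With N identical shields there are N+1 = 5 gaps in series, each with the same radiative resistance, so the flux falls to 1/(N+1) of its unshielded value.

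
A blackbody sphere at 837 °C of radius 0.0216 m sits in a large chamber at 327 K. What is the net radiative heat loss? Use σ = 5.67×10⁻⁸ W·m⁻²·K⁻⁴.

Q ≈ 501 W

A = 4πr² = 4π × (0.0216)² = 5.86×10^-3 m².
Convert: 837 °C = 1110 K.
Q = σA(T⁴ − T_s⁴). T⁴ − T_s⁴ = (1110)⁴ − (327)⁴ = 1.52×10^12 − 1.14×10^10 = 1.51×10^12 K⁴.
Q = 5.67×10⁻⁸ × 5.86×10^-3 × 1.51×10^12 = 501 W.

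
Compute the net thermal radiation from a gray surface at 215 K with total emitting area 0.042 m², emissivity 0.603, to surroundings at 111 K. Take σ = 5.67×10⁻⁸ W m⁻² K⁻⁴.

Q ≈ 2.85 W

Q = εσA(T⁴ − T_s⁴). T⁴ − T_s⁴ = (215)⁴ − (111)⁴ = 2.14×10^9 − 1.52×10^8 = 1.98×10^9 K⁴.
Q = 0.603 × 5.67×10⁻⁸ × 0.0420 × 1.98×10^9 = 2.85 W.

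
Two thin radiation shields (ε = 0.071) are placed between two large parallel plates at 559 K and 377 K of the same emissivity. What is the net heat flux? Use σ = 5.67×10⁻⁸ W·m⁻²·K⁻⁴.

q ≈ 53.9 W/m²

Each of the 3 gaps contributes resistance (2/ε − 1) = 2/0.071 − 1 = 27.17; total = 81.51.
q = σ(T₁⁴ − T₂⁴) / 81.51 = 5.67×10⁻⁸ × 7.74×10^10 / 81.51 = 53.9 W/m².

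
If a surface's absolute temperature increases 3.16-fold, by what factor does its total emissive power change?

P ∝ T⁴, so the power scales as (3.16)⁴ = 99.7.

factor ≈ 99.7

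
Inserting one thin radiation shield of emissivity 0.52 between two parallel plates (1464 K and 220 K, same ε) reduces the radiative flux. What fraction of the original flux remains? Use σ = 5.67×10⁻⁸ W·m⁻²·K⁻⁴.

With N identical shields there are N+1 = 2 gaps in series, each with the same radiative resistance, so the flux falls to 1/(N+1) of its unshielded value.

ratio ≈ 0.500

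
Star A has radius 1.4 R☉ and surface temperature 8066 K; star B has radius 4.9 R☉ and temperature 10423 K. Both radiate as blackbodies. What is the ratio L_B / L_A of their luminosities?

L_B/L_A ≈ 34.2

L = 4πR²σT⁴ ∝ R²T⁴, so L_B/L_A = (4.9/1.4)² × (10423/8066)⁴ = 12.3 × 2.79 = 34.2.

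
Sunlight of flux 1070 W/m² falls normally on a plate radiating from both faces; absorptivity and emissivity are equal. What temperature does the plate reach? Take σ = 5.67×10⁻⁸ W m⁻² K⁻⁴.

T ≈ 312 K

Absorbed flux αS = emitted flux 2εσT⁴ per unit area; with α = ε this gives T = (S/2σ)^(1/4).
T = (1070 / (2 × 5.67×10⁻⁸))^(1/4) = (9.44×10^9)^(1/4).
T = 312 K.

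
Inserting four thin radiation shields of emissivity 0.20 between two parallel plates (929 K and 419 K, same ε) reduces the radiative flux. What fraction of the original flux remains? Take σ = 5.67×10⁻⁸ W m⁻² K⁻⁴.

ratio ≈ 0.200

With N identical shields there are N+1 = 5 gaps in series, each with the same radiative resistance, so the flux falls to 1/(N+1) of its unshielded value.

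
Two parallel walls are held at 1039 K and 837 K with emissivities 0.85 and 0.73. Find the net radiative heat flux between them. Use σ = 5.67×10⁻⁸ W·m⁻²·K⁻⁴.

For two large parallel gray plates, q = σ(T₁⁴ − T₂⁴) / (1/ε₁ + 1/ε₂ − 1).
1/ε₁ + 1/ε₂ − 1 = 1/0.85 + 1/0.73 − 1 = 1.546.
T₁⁴ − T₂⁴ = 1.17×10^12 − 4.91×10^11 = 6.75×10^11 K⁴.
q = 5.67×10⁻⁸ × 6.75×10^11 / 1.546 = 24700 W/m².

q ≈ 24700 W/m²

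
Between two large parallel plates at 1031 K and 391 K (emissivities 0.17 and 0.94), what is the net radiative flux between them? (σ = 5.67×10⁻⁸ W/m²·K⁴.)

For two large parallel gray plates, q = σ(T₁⁴ − T₂⁴) / (1/ε₁ + 1/ε₂ − 1).
1/ε₁ + 1/ε₂ − 1 = 1/0.17 + 1/0.94 − 1 = 5.946.
T₁⁴ − T₂⁴ = 1.13×10^12 − 2.34×10^10 = 1.11×10^12 K⁴.
q = 5.67×10⁻⁸ × 1.11×10^12 / 5.946 = 10600 W/m².

q ≈ 10600 W/m²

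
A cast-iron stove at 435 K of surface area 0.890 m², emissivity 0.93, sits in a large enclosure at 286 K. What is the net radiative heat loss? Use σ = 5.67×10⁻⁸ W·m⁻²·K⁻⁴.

Q = εσA(T⁴ − T_s⁴). T⁴ − T_s⁴ = (435)⁴ − (286)⁴ = 3.58×10^10 − 6.69×10^9 = 2.91×10^10 K⁴.
Q = 0.93 × 5.67×10⁻⁸ × 0.890 × 2.91×10^10 = 1370 W.

Q ≈ 1370 W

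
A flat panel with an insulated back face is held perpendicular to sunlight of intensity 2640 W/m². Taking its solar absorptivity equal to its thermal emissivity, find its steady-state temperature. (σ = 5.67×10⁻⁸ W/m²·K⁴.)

T ≈ 465 K

Absorbed flux αS = emitted flux εσT⁴ (one radiating face); with α = ε, T = (S/σ)^(1/4).
T = (2640 / 5.67×10⁻⁸)^(1/4) = (4.66×10^10)^(1/4).
T = 465 K.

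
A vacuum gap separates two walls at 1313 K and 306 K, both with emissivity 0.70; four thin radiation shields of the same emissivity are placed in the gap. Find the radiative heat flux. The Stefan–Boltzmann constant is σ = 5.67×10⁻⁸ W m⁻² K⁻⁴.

Each of the 5 gaps contributes resistance (2/ε − 1) = 2/0.70 − 1 = 1.857; total = 9.286.
q = σ(T₁⁴ − T₂⁴) / 9.286 = 5.67×10⁻⁸ × 2.96×10^12 / 9.286 = 18100 W/m².

q ≈ 18100 W/m²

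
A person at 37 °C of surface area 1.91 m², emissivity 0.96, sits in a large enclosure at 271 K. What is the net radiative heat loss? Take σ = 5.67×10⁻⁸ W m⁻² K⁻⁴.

Q ≈ 399 W

Convert: 37 °C = 310 K.
Q = εσA(T⁴ − T_s⁴). T⁴ − T_s⁴ = (310)⁴ − (271)⁴ = 9.24×10^9 − 5.39×10^9 = 3.84×10^9 K⁴.
Q = 0.96 × 5.67×10⁻⁸ × 1.91 × 3.84×10^9 = 399 W.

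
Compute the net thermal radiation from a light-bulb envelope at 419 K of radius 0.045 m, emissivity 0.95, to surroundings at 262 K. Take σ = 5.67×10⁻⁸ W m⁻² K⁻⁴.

A = 4πr² = 4π × (0.045)² = 0.0254 m².
Q = εσA(T⁴ − T_s⁴). T⁴ − T_s⁴ = (419)⁴ − (262)⁴ = 3.08×10^10 − 4.71×10^9 = 2.61×10^10 K⁴.
Q = 0.95 × 5.67×10⁻⁸ × 0.0254 × 2.61×10^10 = 35.8 W.

Q ≈ 35.8 W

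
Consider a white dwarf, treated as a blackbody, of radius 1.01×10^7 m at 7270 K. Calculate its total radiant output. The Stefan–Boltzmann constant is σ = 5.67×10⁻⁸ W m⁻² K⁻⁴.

P ≈ 2.03×10^23 W

A = 4πr² = 4π × (1.01×10^7)² = 1.28×10^15 m².
P = σAT⁴ = 5.67×10⁻⁸ × 1.28×10^15 × (7270)⁴ = 5.67×10⁻⁸ × 1.28×10^15 × 2.79×10^15.
P = 2.03×10^23 W.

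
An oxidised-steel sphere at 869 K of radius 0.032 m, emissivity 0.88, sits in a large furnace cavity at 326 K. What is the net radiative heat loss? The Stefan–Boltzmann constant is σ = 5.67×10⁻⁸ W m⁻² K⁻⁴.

Q ≈ 359 W

A = 4πr² = 4π × (0.032)² = 0.0129 m².
Q = εσA(T⁴ − T_s⁴). T⁴ − T_s⁴ = (869)⁴ − (326)⁴ = 5.70×10^11 − 1.13×10^10 = 5.59×10^11 K⁴.
Q = 0.88 × 5.67×10⁻⁸ × 0.0129 × 5.59×10^11 = 359 W.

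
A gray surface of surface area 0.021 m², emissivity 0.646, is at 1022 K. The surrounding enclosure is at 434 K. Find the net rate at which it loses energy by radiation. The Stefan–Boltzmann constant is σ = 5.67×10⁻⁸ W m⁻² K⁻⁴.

Q ≈ 812 W

Q = εσA(T⁴ − T_s⁴). T⁴ − T_s⁴ = (1022)⁴ − (434)⁴ = 1.09×10^12 − 3.55×10^10 = 1.06×10^12 K⁴.
Q = 0.646 × 5.67×10⁻⁸ × 0.0210 × 1.06×10^12 = 812 W.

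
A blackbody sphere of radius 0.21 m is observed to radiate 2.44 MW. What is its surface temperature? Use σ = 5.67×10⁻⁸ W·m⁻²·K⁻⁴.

T ≈ 2970 K

A = 4πr² = 4π × (0.21)² = 0.554 m².
From P = σAT⁴, T = (P / σA)^(1/4) = (2.44×10^6 / (5.67×10⁻⁸ × 0.554))^(1/4).
T = (7.77×10^13)^(1/4) = 2970 K.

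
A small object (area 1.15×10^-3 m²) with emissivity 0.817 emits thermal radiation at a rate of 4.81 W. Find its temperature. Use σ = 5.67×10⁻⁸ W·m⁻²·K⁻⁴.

From P = εσAT⁴, T = (P / εσA)^(1/4) = (4.81 / (0.817 × 5.67×10⁻⁸ × 1.15×10^-3))^(1/4).
T = (9.03×10^10)^(1/4) = 548 K.

T ≈ 548 K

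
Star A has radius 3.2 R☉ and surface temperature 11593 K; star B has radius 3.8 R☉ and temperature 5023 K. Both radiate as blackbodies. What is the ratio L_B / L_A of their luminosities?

L_B/L_A ≈ 0.0497

L = 4πR²σT⁴ ∝ R²T⁴, so L_B/L_A = (3.8/3.2)² × (5023/11593)⁴ = 1.41 × 0.0352 = 0.0497.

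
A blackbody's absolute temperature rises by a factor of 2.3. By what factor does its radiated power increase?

P ∝ T⁴, so the power scales as (2.3)⁴ = 28.0.

factor ≈ 28.0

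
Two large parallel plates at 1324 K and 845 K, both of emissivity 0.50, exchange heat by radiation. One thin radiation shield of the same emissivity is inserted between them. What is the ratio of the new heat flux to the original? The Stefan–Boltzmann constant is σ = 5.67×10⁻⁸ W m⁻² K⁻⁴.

With N identical shields there are N+1 = 2 gaps in series, each with the same radiative resistance, so the flux falls to 1/(N+1) of its unshielded value.

ratio ≈ 0.500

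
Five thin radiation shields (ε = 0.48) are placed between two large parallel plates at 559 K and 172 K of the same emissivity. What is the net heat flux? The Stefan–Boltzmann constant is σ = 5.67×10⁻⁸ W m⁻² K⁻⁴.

q ≈ 289 W/m²

Each of the 6 gaps contributes resistance (2/ε − 1) = 2/0.48 − 1 = 3.167; total = 19.00.
q = σ(T₁⁴ − T₂⁴) / 19.00 = 5.67×10⁻⁸ × 9.68×10^10 / 19.00 = 289 W/m².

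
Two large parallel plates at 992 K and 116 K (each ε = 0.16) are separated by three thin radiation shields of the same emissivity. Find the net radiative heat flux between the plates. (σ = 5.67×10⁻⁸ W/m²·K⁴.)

q ≈ 1190 W/m²

Each of the 4 gaps contributes resistance (2/ε − 1) = 2/0.16 − 1 = 11.50; total = 46.00.
q = σ(T₁⁴ − T₂⁴) / 46.00 = 5.67×10⁻⁸ × 9.68×10^11 / 46.00 = 1190 W/m².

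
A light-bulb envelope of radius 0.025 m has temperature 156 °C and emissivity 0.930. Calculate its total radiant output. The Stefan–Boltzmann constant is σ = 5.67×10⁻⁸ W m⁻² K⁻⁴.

A = 4πr² = 4π × (0.025)² = 7.85×10^-3 m².
156 °C = 429 K.
Stefan–Boltzmann: P = εσAT⁴ = 0.930 × 5.67×10⁻⁸ × 7.85×10^-3 × (429)⁴ = 0.930 × 5.67×10⁻⁸ × 7.85×10^-3 × 3.39×10^10.
P = 14.0 W.

P ≈ 14.0 W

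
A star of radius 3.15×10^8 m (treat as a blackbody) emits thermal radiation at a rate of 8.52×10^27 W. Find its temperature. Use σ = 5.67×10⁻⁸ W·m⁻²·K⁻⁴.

T ≈ 18600 K

A = 4πr² = 4π × (3.15×10^8)² = 1.25×10^18 m².
From P = σAT⁴, T = (P / σA)^(1/4) = (8.52×10^27 / (5.67×10⁻⁸ × 1.25×10^18))^(1/4).
T = (1.21×10^17)^(1/4) = 18600 K.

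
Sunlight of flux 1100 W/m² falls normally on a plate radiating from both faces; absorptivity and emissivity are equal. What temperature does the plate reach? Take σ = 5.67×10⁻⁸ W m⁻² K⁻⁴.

Absorbed flux αS = emitted flux 2εσT⁴ per unit area; with α = ε this gives T = (S/2σ)^(1/4).
T = (1100 / (2 × 5.67×10⁻⁸))^(1/4) = (9.70×10^9)^(1/4).
T = 314 K.

T ≈ 314 K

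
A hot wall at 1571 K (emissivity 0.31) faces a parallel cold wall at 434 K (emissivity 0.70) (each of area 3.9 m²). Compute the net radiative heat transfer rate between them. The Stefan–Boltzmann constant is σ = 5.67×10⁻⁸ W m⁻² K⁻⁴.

For two large parallel gray plates, q = σ(T₁⁴ − T₂⁴) / (1/ε₁ + 1/ε₂ − 1).
1/ε₁ + 1/ε₂ − 1 = 1/0.31 + 1/0.70 − 1 = 3.654.
T₁⁴ − T₂⁴ = 6.09×10^12 − 3.55×10^10 = 6.06×10^12 K⁴.
q = 5.67×10⁻⁸ × 6.06×10^12 / 3.654 = 94000 W/m².
Q = q·A = 94000 × 3.9 = 3.66×10^5 W.

Q ≈ 3.66×10^5 W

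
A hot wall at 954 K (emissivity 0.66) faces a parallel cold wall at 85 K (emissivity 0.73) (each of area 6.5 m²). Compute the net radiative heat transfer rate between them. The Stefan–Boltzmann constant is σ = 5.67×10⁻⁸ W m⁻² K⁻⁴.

Q ≈ 1.62×10^5 W

For two large parallel gray plates, q = σ(T₁⁴ − T₂⁴) / (1/ε₁ + 1/ε₂ − 1).
1/ε₁ + 1/ε₂ − 1 = 1/0.66 + 1/0.73 − 1 = 1.885.
T₁⁴ − T₂⁴ = 8.28×10^11 − 5.22×10^7 = 8.28×10^11 K⁴.
q = 5.67×10⁻⁸ × 8.28×10^11 / 1.885 = 24900 W/m².
Q = q·A = 24900 × 6.5 = 1.62×10^5 W.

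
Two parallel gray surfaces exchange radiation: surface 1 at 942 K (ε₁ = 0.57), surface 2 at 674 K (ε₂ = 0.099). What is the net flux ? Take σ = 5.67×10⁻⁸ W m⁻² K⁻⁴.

For two large parallel gray plates, q = σ(T₁⁴ − T₂⁴) / (1/ε₁ + 1/ε₂ − 1).
1/ε₁ + 1/ε₂ − 1 = 1/0.57 + 1/0.099 − 1 = 10.86.
T₁⁴ − T₂⁴ = 7.87×10^11 − 2.06×10^11 = 5.81×10^11 K⁴.
q = 5.67×10⁻⁸ × 5.81×10^11 / 10.86 = 3030 W/m².

q ≈ 3030 W/m²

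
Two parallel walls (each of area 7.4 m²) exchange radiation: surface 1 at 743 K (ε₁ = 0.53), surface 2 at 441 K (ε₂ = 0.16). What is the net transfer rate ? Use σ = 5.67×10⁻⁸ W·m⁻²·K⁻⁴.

Q ≈ 15700 W

For two large parallel gray plates, q = σ(T₁⁴ − T₂⁴) / (1/ε₁ + 1/ε₂ − 1).
1/ε₁ + 1/ε₂ − 1 = 1/0.53 + 1/0.16 − 1 = 7.137.
T₁⁴ − T₂⁴ = 3.05×10^11 − 3.78×10^10 = 2.67×10^11 K⁴.
q = 5.67×10⁻⁸ × 2.67×10^11 / 7.137 = 2120 W/m².
Q = q·A = 2120 × 7.4 = 15700 W.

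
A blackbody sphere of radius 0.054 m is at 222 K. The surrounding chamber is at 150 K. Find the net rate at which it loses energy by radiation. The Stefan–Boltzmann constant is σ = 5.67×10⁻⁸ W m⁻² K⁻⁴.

A = 4πr² = 4π × (0.054)² = 0.0366 m².
Q = σA(T⁴ − T_s⁴). T⁴ − T_s⁴ = (222)⁴ − (150)⁴ = 2.43×10^9 − 5.06×10^8 = 1.92×10^9 K⁴.
Q = 5.67×10⁻⁸ × 0.0366 × 1.92×10^9 = 3.99 W.

Q ≈ 3.99 W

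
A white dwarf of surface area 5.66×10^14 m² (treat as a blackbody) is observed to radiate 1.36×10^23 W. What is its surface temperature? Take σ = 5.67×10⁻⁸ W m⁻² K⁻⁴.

T ≈ 8070 K

From P = σAT⁴, T = (P / σA)^(1/4) = (1.36×10^23 / (5.67×10⁻⁸ × 5.66×10^14))^(1/4).
T = (4.24×10^15)^(1/4) = 8070 K.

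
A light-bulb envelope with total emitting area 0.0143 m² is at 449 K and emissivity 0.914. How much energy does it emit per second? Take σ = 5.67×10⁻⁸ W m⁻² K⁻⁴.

Stefan–Boltzmann: P = εσAT⁴ = 0.914 × 5.67×10⁻⁸ × 0.0143 × (449)⁴ = 0.914 × 5.67×10⁻⁸ × 0.0143 × 4.06×10^10.
P = 30.1 W.

P ≈ 30.1 W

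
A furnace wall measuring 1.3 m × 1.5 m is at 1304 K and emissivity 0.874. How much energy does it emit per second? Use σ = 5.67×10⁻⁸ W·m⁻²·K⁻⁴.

P ≈ 2.79×10^5 W

A = 1.3 × 1.5 = 1.95 m².
P = εσAT⁴ = 0.874 × 5.67×10⁻⁸ × 1.95 × (1304)⁴ = 0.874 × 5.67×10⁻⁸ × 1.95 × 2.89×10^12.
P = 2.79×10^5 W.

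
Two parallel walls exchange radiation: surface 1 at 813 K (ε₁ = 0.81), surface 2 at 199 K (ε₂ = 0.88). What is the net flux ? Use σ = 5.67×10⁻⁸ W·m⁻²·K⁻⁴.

For two large parallel gray plates, q = σ(T₁⁴ − T₂⁴) / (1/ε₁ + 1/ε₂ − 1).
1/ε₁ + 1/ε₂ − 1 = 1/0.81 + 1/0.88 − 1 = 1.371.
T₁⁴ − T₂⁴ = 4.37×10^11 − 1.57×10^9 = 4.35×10^11 K⁴.
q = 5.67×10⁻⁸ × 4.35×10^11 / 1.371 = 18000 W/m².

q ≈ 18000 W/m²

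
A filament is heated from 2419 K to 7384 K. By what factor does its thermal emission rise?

ratio ≈ 86.8

P ∝ T⁴, so the ratio is (7384/2419)⁴ = (3.053)⁴ = 86.8.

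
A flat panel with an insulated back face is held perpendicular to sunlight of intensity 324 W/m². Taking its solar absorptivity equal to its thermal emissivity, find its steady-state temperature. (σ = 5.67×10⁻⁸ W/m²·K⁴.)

Absorbed flux αS = emitted flux εσT⁴ (one radiating face); with α = ε, T = (S/σ)^(1/4).
T = (324 / 5.67×10⁻⁸)^(1/4) = (5.71×10^9)^(1/4).
T = 275 K.

T ≈ 275 K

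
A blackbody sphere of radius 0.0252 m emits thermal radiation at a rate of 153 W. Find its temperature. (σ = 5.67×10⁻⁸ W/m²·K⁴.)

A = 4πr² = 4π × (0.0252)² = 7.98×10^-3 m².
From P = σAT⁴, T = (P / σA)^(1/4) = (153 / (5.67×10⁻⁸ × 7.98×10^-3))^(1/4).
T = (3.38×10^11)^(1/4) = 763 K.

T ≈ 763 K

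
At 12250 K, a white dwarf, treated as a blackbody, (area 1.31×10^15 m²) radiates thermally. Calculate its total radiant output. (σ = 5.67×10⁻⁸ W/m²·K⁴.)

P ≈ 1.67×10^24 W

P = σAT⁴ = 5.67×10⁻⁸ × 1.31×10^15 × (12250)⁴ = 5.67×10⁻⁸ × 1.31×10^15 × 2.25×10^16.
P = 1.67×10^24 W.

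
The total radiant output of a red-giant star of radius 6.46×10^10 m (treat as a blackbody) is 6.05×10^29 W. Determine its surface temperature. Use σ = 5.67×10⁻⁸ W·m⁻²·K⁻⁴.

T ≈ 3780 K

A = 4πr² = 4π × (6.46×10^10)² = 5.24×10^22 m².
From P = σAT⁴, T = (P / σA)^(1/4) = (6.05×10^29 / (5.67×10⁻⁸ × 5.24×10^22))^(1/4).
T = (2.03×10^14)^(1/4) = 3780 K.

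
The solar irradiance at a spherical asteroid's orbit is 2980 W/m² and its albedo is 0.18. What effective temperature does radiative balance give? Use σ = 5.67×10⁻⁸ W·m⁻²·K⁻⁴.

T ≈ 322 K

Power absorbed = (1−a)S·πR²; power emitted = 4πR²σT⁴. Equating and cancelling πR²:
T = ((1−a)S / 4σ)^(1/4) = (2440 / (4 × 5.67×10⁻⁸))^(1/4) = (1.08×10^10)^(1/4).
T = 322 K.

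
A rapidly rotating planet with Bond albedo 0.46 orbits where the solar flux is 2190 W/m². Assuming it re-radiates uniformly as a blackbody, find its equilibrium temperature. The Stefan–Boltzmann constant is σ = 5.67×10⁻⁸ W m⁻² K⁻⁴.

Power absorbed = (1−a)S·πR²; power emitted = 4πR²σT⁴. Equating and cancelling πR²:
T = ((1−a)S / 4σ)^(1/4) = (1180 / (4 × 5.67×10⁻⁸))^(1/4) = (5.21×10^9)^(1/4).
T = 269 K.

T ≈ 269 K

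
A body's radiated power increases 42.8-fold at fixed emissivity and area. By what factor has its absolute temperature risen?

P ∝ T⁴ ⇒ T ∝ P^(1/4), so T scales by (42.8)^(1/4) = 2.56.

factor ≈ 2.56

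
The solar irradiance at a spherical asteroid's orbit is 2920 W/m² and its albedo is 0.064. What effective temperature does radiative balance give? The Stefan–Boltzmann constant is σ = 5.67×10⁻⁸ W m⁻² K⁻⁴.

Power absorbed = (1−a)S·πR²; power emitted = 4πR²σT⁴. Equating and cancelling πR²:
T = ((1−a)S / 4σ)^(1/4) = (2730 / (4 × 5.67×10⁻⁸))^(1/4) = (1.21×10^10)^(1/4).
T = 331 K.

T ≈ 331 K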